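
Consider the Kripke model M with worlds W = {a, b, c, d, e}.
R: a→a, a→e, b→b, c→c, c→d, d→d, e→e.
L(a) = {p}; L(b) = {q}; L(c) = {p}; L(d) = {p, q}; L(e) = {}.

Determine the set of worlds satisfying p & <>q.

c, d

Recall that <>ψ holds at a world iff ψ holds at some accessible world.
Let φ = p & <>q. Evaluate φ at each world:
  a (successors {a, e}): φ is false.
  b (successors {b}): φ is false.
  c (successors {c, d}): φ is true.
  d (successors {d}): φ is true.
  e (successors {e}): φ is false.
For instance, at c:
  At c: p is true, <>q is true, so p & <>q is true.
    At c: <>q requires q at some successor in {c, d}.
      q holds at d, so <>q is true at c.
Satisfying worlds: {c, d}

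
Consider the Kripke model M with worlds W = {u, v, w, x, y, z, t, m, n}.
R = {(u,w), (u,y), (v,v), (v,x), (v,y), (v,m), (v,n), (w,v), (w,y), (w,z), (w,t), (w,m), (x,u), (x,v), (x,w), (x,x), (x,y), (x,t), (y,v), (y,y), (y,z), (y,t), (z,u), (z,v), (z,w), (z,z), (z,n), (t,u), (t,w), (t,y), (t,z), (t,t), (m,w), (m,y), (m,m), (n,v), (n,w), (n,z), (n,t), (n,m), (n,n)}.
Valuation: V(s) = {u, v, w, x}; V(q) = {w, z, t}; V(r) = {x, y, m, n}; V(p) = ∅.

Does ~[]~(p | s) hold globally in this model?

Yes

Let φ = ~[]~(p | s). Evaluate φ at each world:
  u (successors {w, y}): φ is true.
  v (successors {v, x, y, m, n}): φ is true.
  w (successors {v, y, z, t, m}): φ is true.
  x (successors {u, v, w, x, y, t}): φ is true.
  y (successors {v, y, z, t}): φ is true.
  z (successors {u, v, w, z, n}): φ is true.
  t (successors {u, w, y, z, t}): φ is true.
  m (successors {w, y, m}): φ is true.
  n (successors {v, w, z, t, m, n}): φ is true.
For instance, at v:
  At v: []~(p | s) is false, so ~[]~(p | s) is true.
    At v: []~(p | s) requires ~(p | s) at every successor {v, x, y, m, n}.
      ~(p | s) fails at v, so []~(p | s) is false at v.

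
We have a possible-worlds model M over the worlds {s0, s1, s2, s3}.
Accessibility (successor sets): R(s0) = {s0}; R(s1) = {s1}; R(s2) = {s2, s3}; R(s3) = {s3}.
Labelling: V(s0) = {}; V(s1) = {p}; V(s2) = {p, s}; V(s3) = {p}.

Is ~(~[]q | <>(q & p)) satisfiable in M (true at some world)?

Let φ = ~(~[]q | <>(q & p)). Evaluate φ at each world:
  s0 (successors {s0}): φ is false.
  s1 (successors {s1}): φ is false.
  s2 (successors {s2, s3}): φ is false.
  s3 (successors {s3}): φ is false.
For instance, at s1:
  At s1: ~[]q | <>(q & p) is true, so ~(~[]q | <>(q & p)) is false.
    At s1: ~[]q is true, <>(q & p) is false, so ~[]q | <>(q & p) is true.
      At s1: []q is false, so ~[]q is true.
      At s1: <>(q & p) requires q & p at some successor in {s1}.
        At s1: q & p is false.
      So <>(q & p) is false at s1.

No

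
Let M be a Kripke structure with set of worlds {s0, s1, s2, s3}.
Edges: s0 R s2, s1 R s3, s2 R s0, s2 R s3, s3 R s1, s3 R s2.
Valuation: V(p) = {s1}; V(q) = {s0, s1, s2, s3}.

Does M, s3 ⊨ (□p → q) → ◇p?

At s3: □p → q is true, ◇p is true, so (□p → q) → ◇p is true.
  At s3: □p is false, q is true, so □p → q is true.
    At s3: □p requires p at every successor {s1, s2}.
      p fails at s2, so □p is false at s3.
  At s3: ◇p requires p at some successor in {s1, s2}.
    p holds at s1, so ◇p is true at s3.

Yes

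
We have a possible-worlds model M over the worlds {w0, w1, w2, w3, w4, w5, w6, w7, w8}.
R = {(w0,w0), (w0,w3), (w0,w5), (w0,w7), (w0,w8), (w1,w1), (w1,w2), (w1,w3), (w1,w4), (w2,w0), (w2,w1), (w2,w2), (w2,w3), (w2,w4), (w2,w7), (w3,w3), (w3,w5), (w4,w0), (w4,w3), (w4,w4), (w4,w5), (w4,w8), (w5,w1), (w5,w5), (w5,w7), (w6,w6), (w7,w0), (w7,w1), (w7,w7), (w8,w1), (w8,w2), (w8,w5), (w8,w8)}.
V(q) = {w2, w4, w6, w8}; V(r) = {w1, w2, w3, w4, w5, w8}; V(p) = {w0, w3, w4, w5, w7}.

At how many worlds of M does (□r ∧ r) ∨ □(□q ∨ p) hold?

4

Recall that □ψ holds at a world iff ψ holds at every accessible world, and ◇ψ holds iff ψ holds at some accessible world.
Let φ = (□r ∧ r) ∨ □(□q ∨ p). Evaluate φ at each world:
  w0 (successors {w0, w3, w5, w7, w8}): φ is false.
  w1 (successors {w1, w2, w3, w4}): φ is true.
  w2 (successors {w0, w1, w2, w3, w4, w7}): φ is false.
  w3 (successors {w3, w5}): φ is true.
  w4 (successors {w0, w3, w4, w5, w8}): φ is false.
  w5 (successors {w1, w5, w7}): φ is false.
  w6 (successors {w6}): φ is true.
  w7 (successors {w0, w1, w7}): φ is false.
  w8 (successors {w1, w2, w5, w8}): φ is true.
For instance, at w3:
  At w3: □r ∧ r is true, □(□q ∨ p) is true, so (□r ∧ r) ∨ □(□q ∨ p) is true.
    At w3: □r is true, r is true, so □r ∧ r is true.
      At w3: □r requires r at every successor {w3, w5}.
        At w3: r is true.
        At w5: r is true.
      So □r is true at w3.
    At w3: □(□q ∨ p) requires □q ∨ p at every successor {w3, w5}.
      At w3: □q ∨ p is true.
      At w5: □q ∨ p is true.
    So □(□q ∨ p) is true at w3.
Satisfying worlds: {w1, w3, w6, w8}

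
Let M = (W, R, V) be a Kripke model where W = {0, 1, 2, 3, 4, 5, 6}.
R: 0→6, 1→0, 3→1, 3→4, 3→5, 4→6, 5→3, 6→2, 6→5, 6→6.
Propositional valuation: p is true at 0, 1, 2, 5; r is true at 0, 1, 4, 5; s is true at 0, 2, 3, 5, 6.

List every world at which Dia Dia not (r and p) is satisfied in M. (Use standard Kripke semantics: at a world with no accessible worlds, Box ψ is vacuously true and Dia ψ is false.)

Recall that Dia ψ holds at a world iff ψ holds at some accessible world.
Let φ = Dia Dia not (r and p). Evaluate φ at each world:
  0 (successors {6}): φ is true.
  1 (successors {0}): φ is true.
  2 (successors ∅): φ is false.
  3 (successors {1, 4, 5}): φ is true.
  4 (successors {6}): φ is true.
  5 (successors {3}): φ is true.
  6 (successors {2, 5, 6}): φ is true.
For instance, at 3:
  At 3: Dia Dia not (r and p) requires Dia not (r and p) at some successor in {1, 4, 5}.
    Dia not (r and p) holds at 4, so Dia Dia not (r and p) is true at 3.
      At 4: Dia not (r and p) requires not (r and p) at some successor in {6}.
        not (r and p) holds at 6, so Dia not (r and p) is true at 4.
Satisfying worlds: {0, 1, 3, 4, 5, 6}

0, 1, 3, 4, 5, 6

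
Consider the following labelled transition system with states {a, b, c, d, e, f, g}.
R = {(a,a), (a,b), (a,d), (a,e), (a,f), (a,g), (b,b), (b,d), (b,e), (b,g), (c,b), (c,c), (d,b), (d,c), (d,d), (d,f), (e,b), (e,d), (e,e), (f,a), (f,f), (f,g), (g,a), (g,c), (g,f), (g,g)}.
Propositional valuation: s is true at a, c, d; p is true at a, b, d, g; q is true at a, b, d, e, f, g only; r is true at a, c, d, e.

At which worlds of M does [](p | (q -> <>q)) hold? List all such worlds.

Let φ = [](p | (q -> <>q)). Evaluate φ at each world:
  a (successors {a, b, d, e, f, g}): φ is true.
  b (successors {b, d, e, g}): φ is true.
  c (successors {b, c}): φ is true.
  d (successors {b, c, d, f}): φ is true.
  e (successors {b, d, e}): φ is true.
  f (successors {a, f, g}): φ is true.
  g (successors {a, c, f, g}): φ is true.
For instance, at b:
  At b: [](p | (q -> <>q)) requires p | (q -> <>q) at every successor {b, d, e, g}.
    At b: p | (q -> <>q) is true.
    At d: p | (q -> <>q) is true.
    At e: p | (q -> <>q) is true.
    At g: p | (q -> <>q) is true.
  So [](p | (q -> <>q)) is true at b.
Satisfying worlds: {a, b, c, d, e, f, g}

a, b, c, d, e, f, g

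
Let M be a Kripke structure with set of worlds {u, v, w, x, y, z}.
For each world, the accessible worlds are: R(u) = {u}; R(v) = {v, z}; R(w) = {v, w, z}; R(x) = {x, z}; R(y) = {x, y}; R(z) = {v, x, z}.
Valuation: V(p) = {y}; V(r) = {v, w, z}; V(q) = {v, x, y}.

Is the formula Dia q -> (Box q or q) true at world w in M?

Recall that Box ψ holds at a world iff ψ holds at every accessible world, and Dia ψ holds iff ψ holds at some accessible world.
At w: Dia q is true, Box q or q is false, so Dia q -> (Box q or q) is false.
  At w: Dia q requires q at some successor in {v, w, z}.
    q holds at v, so Dia q is true at w.
  At w: Box q is false, q is false, so Box q or q is false.
    At w: Box q requires q at every successor {v, w, z}.
      q fails at w, so Box q is false at w.

No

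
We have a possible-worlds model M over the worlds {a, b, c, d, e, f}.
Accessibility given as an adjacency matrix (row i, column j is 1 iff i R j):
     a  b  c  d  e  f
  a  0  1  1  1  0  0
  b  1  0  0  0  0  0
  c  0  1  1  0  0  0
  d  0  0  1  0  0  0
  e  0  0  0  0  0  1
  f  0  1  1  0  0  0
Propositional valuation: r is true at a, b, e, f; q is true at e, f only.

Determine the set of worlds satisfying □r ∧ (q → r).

Let φ = □r ∧ (q → r). Evaluate φ at each world:
  a (successors {b, c, d}): φ is false.
  b (successors {a}): φ is true.
  c (successors {b, c}): φ is false.
  d (successors {c}): φ is false.
  e (successors {f}): φ is true.
  f (successors {b, c}): φ is false.
For instance, at e:
  At e: □r is true, q → r is true, so □r ∧ (q → r) is true.
    At e: □r requires r at every successor {f}.
      At f: r is true.
    So □r is true at e.
Satisfying worlds: {b, e}

b, e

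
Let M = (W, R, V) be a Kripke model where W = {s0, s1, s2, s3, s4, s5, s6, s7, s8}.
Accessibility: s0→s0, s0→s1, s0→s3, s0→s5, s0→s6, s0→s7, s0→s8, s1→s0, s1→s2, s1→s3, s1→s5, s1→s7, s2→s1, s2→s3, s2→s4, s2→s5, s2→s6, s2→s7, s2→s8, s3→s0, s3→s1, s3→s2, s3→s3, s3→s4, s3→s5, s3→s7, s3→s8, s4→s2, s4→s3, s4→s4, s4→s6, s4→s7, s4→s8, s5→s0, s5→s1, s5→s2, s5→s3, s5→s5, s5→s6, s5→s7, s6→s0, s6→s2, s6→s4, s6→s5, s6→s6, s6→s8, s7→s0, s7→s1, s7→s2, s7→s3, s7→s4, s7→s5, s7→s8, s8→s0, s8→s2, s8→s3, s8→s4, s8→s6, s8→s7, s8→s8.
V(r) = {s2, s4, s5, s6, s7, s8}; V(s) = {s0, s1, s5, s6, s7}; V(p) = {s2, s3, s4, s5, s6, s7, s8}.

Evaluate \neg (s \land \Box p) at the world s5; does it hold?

Recall that \Box ψ holds at a world iff ψ holds at every accessible world, and \Diamond ψ holds iff ψ holds at some accessible world.
At s5: s \land \Box p is false, so \neg (s \land \Box p) is true.
  At s5: s is true, \Box p is false, so s \land \Box p is false.
    At s5: \Box p requires p at every successor {s0, s1, s2, s3, s5, s6, s7}.
      p fails at s0, so \Box p is false at s5.

Yes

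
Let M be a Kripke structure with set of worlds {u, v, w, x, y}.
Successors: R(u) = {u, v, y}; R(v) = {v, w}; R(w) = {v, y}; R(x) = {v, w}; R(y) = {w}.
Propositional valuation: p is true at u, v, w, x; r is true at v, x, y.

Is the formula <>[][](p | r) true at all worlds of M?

Recall that []ψ holds at a world iff ψ holds at every accessible world, and <>ψ holds iff ψ holds at some accessible world.
Let φ = <>[][](p | r). Evaluate φ at each world:
  u (successors {u, v, y}): φ is true.
  v (successors {v, w}): φ is true.
  w (successors {v, y}): φ is true.
  x (successors {v, w}): φ is true.
  y (successors {w}): φ is true.
For instance, at w:
  At w: <>[][](p | r) requires [][](p | r) at some successor in {v, y}.
    [][](p | r) holds at v, so <>[][](p | r) is true at w.
      At v: [][](p | r) requires [](p | r) at every successor {v, w}.
        At v: [](p | r) is true.
        At w: [](p | r) is true.
      So [][](p | r) is true at v.

Yes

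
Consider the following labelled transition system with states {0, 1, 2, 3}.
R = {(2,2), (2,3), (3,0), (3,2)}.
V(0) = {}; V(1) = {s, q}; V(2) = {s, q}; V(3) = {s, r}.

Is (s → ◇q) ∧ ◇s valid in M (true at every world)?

Let φ = (s → ◇q) ∧ ◇s. Evaluate φ at each world:
  0 (successors ∅): φ is false.
  1 (successors ∅): φ is false.
  2 (successors {2, 3}): φ is true.
  3 (successors {0, 2}): φ is true.
Detail at 0 (counterexample):
  At 0: s → ◇q is true, ◇s is false, so (s → ◇q) ∧ ◇s is false.
    At 0: s is false, ◇q is false, so s → ◇q is true.
      At 0: no accessible worlds, so ◇q is false.
    At 0: no accessible worlds, so ◇s is false.

No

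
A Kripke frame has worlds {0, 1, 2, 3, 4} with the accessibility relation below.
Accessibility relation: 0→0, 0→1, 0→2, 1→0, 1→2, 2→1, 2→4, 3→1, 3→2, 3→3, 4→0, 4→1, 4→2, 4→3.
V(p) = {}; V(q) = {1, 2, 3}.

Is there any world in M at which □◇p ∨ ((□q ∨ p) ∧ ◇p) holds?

No

Recall that □ψ holds at a world iff ψ holds at every accessible world, and ◇ψ holds iff ψ holds at some accessible world.
Let φ = □◇p ∨ ((□q ∨ p) ∧ ◇p). Evaluate φ at each world:
  0 (successors {0, 1, 2}): φ is false.
  1 (successors {0, 2}): φ is false.
  2 (successors {1, 4}): φ is false.
  3 (successors {1, 2, 3}): φ is false.
  4 (successors {0, 1, 2, 3}): φ is false.
For instance, at 1:
  At 1: □◇p is false, (□q ∨ p) ∧ ◇p is false, so □◇p ∨ ((□q ∨ p) ∧ ◇p) is false.
    At 1: □◇p requires ◇p at every successor {0, 2}.
      ◇p fails at 0, so □◇p is false at 1.
    At 1: □q ∨ p is false, ◇p is false, so (□q ∨ p) ∧ ◇p is false.
      At 1: □q is false, p is false, so □q ∨ p is false.
      At 1: ◇p requires p at some successor in {0, 2}.
        At 0: p is false.
        At 2: p is false.
      So ◇p is false at 1.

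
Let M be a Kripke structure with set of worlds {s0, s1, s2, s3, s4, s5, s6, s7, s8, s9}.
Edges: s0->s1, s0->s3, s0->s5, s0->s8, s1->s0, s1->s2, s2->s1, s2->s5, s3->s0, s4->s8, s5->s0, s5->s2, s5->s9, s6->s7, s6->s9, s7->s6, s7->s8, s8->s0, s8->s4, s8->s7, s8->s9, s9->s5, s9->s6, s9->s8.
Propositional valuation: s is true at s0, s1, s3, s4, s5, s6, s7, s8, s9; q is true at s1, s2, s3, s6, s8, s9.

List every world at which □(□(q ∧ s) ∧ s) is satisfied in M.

Let φ = □(□(q ∧ s) ∧ s). Evaluate φ at each world:
  s0 (successors {s1, s3, s5, s8}): φ is false.
  s1 (successors {s0, s2}): φ is false.
  s2 (successors {s1, s5}): φ is false.
  s3 (successors {s0}): φ is false.
  s4 (successors {s8}): φ is false.
  s5 (successors {s0, s2, s9}): φ is false.
  s6 (successors {s7, s9}): φ is false.
  s7 (successors {s6, s8}): φ is false.
  s8 (successors {s0, s4, s7, s9}): φ is false.
  s9 (successors {s5, s6, s8}): φ is false.
For instance, at s8:
  At s8: □(□(q ∧ s) ∧ s) requires □(q ∧ s) ∧ s at every successor {s0, s4, s7, s9}.
    □(q ∧ s) ∧ s fails at s0, so □(□(q ∧ s) ∧ s) is false at s8.
      At s0: □(q ∧ s) is false, s is true, so □(q ∧ s) ∧ s is false.
Satisfying worlds: none.

none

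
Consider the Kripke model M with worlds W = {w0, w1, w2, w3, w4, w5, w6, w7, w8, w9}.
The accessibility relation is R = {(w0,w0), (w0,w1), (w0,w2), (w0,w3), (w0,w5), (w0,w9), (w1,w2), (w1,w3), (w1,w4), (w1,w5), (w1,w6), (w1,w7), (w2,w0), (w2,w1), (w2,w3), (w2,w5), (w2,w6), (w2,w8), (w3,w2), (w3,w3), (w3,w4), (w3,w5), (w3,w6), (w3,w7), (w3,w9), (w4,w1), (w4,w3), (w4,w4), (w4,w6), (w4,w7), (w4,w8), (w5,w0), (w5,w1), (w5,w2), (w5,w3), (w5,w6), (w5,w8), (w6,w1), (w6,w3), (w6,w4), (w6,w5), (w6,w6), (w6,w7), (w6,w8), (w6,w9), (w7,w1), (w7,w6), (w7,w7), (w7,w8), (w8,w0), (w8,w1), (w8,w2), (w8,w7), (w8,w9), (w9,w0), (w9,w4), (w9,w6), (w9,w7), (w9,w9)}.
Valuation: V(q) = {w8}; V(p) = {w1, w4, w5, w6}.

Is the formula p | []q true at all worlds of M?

Let φ = p | []q. Evaluate φ at each world:
  w0 (successors {w0, w1, w2, w3, w5, w9}): φ is false.
  w1 (successors {w2, w3, w4, w5, w6, w7}): φ is true.
  w2 (successors {w0, w1, w3, w5, w6, w8}): φ is false.
  w3 (successors {w2, w3, w4, w5, w6, w7, w9}): φ is false.
  w4 (successors {w1, w3, w4, w6, w7, w8}): φ is true.
  w5 (successors {w0, w1, w2, w3, w6, w8}): φ is true.
  w6 (successors {w1, w3, w4, w5, w6, w7, w8, w9}): φ is true.
  w7 (successors {w1, w6, w7, w8}): φ is false.
  w8 (successors {w0, w1, w2, w7, w9}): φ is false.
  w9 (successors {w0, w4, w6, w7, w9}): φ is false.
Detail at w0 (counterexample):
  At w0: p is false, []q is false, so p | []q is false.
    At w0: []q requires q at every successor {w0, w1, w2, w3, w5, w9}.
      q fails at w0, so []q is false at w0.

No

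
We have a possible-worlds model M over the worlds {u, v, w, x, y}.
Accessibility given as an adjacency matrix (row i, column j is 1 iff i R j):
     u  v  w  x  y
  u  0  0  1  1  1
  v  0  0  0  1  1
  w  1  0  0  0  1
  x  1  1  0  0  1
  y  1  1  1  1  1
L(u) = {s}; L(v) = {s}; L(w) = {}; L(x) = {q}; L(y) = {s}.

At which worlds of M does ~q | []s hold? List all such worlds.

Let φ = ~q | []s. Evaluate φ at each world:
  u (successors {w, x, y}): φ is true.
  v (successors {x, y}): φ is true.
  w (successors {u, y}): φ is true.
  x (successors {u, v, y}): φ is true.
  y (successors {u, v, w, x, y}): φ is true.
For instance, at u:
  At u: ~q is true, []s is false, so ~q | []s is true.
    At u: []s requires s at every successor {w, x, y}.
      s fails at w, so []s is false at u.
Satisfying worlds: {u, v, w, x, y}

u, v, w, x, y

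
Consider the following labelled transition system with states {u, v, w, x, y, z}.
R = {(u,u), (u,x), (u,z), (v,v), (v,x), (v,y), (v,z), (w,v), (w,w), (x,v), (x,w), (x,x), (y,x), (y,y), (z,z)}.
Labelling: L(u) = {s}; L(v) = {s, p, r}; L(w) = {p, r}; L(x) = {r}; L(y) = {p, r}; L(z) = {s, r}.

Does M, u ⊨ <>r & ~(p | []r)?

At u: <>r is true, ~(p | []r) is true, so <>r & ~(p | []r) is true.
  At u: <>r requires r at some successor in {u, x, z}.
    r holds at x, so <>r is true at u.
  At u: p | []r is false, so ~(p | []r) is true.
    At u: p is false, []r is false, so p | []r is false.
      At u: []r requires r at every successor {u, x, z}.
        r fails at u, so []r is false at u.

Yes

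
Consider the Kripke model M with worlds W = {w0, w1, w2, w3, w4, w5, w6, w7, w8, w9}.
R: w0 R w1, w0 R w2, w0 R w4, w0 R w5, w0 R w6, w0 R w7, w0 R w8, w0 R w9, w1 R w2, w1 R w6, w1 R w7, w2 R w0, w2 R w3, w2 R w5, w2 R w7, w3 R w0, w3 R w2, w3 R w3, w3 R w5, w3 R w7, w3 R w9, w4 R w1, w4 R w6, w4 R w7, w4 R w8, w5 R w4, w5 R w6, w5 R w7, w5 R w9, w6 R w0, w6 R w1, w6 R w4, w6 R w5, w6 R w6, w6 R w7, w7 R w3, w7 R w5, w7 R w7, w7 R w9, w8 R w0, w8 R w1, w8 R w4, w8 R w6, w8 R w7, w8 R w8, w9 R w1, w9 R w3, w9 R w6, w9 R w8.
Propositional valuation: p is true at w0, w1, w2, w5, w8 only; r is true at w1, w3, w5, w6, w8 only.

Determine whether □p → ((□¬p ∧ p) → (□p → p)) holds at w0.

Yes

At w0: □p is false, (□¬p ∧ p) → (□p → p) is true, so □p → ((□¬p ∧ p) → (□p → p)) is true.
  At w0: □p requires p at every successor {w1, w2, w4, w5, w6, w7, w8, w9}.
    p fails at w4, so □p is false at w0.
  At w0: □¬p ∧ p is false, □p → p is true, so (□¬p ∧ p) → (□p → p) is true.
    At w0: □¬p is false, p is true, so □¬p ∧ p is false.
      At w0: □¬p requires ¬p at every successor {w1, w2, w4, w5, w6, w7, w8, w9}.
        ¬p fails at w1, so □¬p is false at w0.
    At w0: □p is false, p is true, so □p → p is true.
      At w0: □p requires p at every successor {w1, w2, w4, w5, w6, w7, w8, w9}.
        p fails at w4, so □p is false at w0.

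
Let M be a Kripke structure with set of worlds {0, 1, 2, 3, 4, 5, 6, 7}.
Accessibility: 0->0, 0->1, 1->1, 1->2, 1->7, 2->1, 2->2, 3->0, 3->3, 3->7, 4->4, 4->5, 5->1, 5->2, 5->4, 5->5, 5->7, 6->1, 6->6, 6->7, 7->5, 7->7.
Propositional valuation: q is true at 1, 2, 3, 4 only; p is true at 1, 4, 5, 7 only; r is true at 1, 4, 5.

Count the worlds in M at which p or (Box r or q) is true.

6

Recall that Box ψ holds at a world iff ψ holds at every accessible world, and Dia ψ holds iff ψ holds at some accessible world.
Let φ = p or (Box r or q). Evaluate φ at each world:
  0 (successors {0, 1}): φ is false.
  1 (successors {1, 2, 7}): φ is true.
  2 (successors {1, 2}): φ is true.
  3 (successors {0, 3, 7}): φ is true.
  4 (successors {4, 5}): φ is true.
  5 (successors {1, 2, 4, 5, 7}): φ is true.
  6 (successors {1, 6, 7}): φ is false.
  7 (successors {5, 7}): φ is true.
For instance, at 5:
  At 5: p is true, Box r or q is false, so p or (Box r or q) is true.
    At 5: Box r is false, q is false, so Box r or q is false.
      At 5: Box r requires r at every successor {1, 2, 4, 5, 7}.
        r fails at 2, so Box r is false at 5.
Satisfying worlds: {1, 2, 3, 4, 5, 7}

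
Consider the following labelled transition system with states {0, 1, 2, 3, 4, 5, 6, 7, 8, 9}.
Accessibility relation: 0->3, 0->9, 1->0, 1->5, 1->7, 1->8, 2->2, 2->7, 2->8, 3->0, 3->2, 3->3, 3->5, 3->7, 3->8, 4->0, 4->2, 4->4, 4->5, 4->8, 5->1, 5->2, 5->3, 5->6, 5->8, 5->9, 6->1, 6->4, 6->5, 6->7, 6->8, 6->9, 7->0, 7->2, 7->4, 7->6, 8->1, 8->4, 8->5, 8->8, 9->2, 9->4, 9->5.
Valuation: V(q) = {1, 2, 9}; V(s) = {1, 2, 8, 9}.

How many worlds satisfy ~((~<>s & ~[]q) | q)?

7

Let φ = ~((~<>s & ~[]q) | q). Evaluate φ at each world:
  0 (successors {3, 9}): φ is true.
  1 (successors {0, 5, 7, 8}): φ is false.
  2 (successors {2, 7, 8}): φ is false.
  3 (successors {0, 2, 3, 5, 7, 8}): φ is true.
  4 (successors {0, 2, 4, 5, 8}): φ is true.
  5 (successors {1, 2, 3, 6, 8, 9}): φ is true.
  6 (successors {1, 4, 5, 7, 8, 9}): φ is true.
  7 (successors {0, 2, 4, 6}): φ is true.
  8 (successors {1, 4, 5, 8}): φ is true.
  9 (successors {2, 4, 5}): φ is false.
For instance, at 3:
  At 3: (~<>s & ~[]q) | q is false, so ~((~<>s & ~[]q) | q) is true.
    At 3: ~<>s & ~[]q is false, q is false, so (~<>s & ~[]q) | q is false.
      At 3: ~<>s is false, ~[]q is true, so ~<>s & ~[]q is false.
Satisfying worlds: {0, 3, 4, 5, 6, 7, 8}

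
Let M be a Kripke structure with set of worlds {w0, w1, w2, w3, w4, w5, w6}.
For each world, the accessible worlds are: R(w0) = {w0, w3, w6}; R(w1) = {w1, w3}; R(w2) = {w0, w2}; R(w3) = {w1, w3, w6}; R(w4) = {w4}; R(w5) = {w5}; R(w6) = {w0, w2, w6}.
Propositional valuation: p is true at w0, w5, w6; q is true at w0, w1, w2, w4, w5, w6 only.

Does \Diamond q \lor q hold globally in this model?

Recall that \Diamond ψ holds at a world iff ψ holds at some accessible world.
Let φ = \Diamond q \lor q. Evaluate φ at each world:
  w0 (successors {w0, w3, w6}): φ is true.
  w1 (successors {w1, w3}): φ is true.
  w2 (successors {w0, w2}): φ is true.
  w3 (successors {w1, w3, w6}): φ is true.
  w4 (successors {w4}): φ is true.
  w5 (successors {w5}): φ is true.
  w6 (successors {w0, w2, w6}): φ is true.
For instance, at w6:
  At w6: \Diamond q is true, q is true, so \Diamond q \lor q is true.
    At w6: \Diamond q requires q at some successor in {w0, w2, w6}.
      q holds at w0, so \Diamond q is true at w6.

Yes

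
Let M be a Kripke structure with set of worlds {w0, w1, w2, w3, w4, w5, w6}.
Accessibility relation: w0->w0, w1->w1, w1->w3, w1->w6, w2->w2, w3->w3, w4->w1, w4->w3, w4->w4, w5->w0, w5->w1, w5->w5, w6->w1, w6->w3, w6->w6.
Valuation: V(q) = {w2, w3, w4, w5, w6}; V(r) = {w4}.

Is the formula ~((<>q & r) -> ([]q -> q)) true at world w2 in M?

No

At w2: (<>q & r) -> ([]q -> q) is true, so ~((<>q & r) -> ([]q -> q)) is false.
  At w2: <>q & r is false, []q -> q is true, so (<>q & r) -> ([]q -> q) is true.
    At w2: <>q is true, r is false, so <>q & r is false.
      At w2: <>q requires q at some successor in {w2}.
        q holds at w2, so <>q is true at w2.
    At w2: []q is true, q is true, so []q -> q is true.
      At w2: []q requires q at every successor {w2}.
        At w2: q is true.
      So []q is true at w2.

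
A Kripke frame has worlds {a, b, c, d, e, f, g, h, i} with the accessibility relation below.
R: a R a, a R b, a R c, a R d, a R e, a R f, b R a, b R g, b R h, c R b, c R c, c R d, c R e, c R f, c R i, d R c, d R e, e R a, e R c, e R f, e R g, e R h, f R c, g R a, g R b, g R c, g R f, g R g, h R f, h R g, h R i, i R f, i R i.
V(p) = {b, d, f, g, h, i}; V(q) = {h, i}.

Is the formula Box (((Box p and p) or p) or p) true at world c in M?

No

Recall that Box ψ holds at a world iff ψ holds at every accessible world, and Dia ψ holds iff ψ holds at some accessible world.
At c: Box (((Box p and p) or p) or p) requires ((Box p and p) or p) or p at every successor {b, c, d, e, f, i}.
  ((Box p and p) or p) or p fails at c, so Box (((Box p and p) or p) or p) is false at c.
    At c: (Box p and p) or p is false, p is false, so ((Box p and p) or p) or p is false.
      At c: Box p and p is false, p is false, so (Box p and p) or p is false.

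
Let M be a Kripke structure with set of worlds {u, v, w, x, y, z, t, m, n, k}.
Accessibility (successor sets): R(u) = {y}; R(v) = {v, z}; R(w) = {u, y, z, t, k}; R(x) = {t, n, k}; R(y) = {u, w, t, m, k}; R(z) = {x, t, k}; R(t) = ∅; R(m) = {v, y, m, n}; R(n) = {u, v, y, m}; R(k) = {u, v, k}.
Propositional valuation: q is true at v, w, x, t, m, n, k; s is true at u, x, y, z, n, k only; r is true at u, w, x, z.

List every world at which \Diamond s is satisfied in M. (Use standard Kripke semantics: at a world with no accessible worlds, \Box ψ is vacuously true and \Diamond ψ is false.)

Let φ = \Diamond s. Evaluate φ at each world:
  u (successors {y}): φ is true.
  v (successors {v, z}): φ is true.
  w (successors {u, y, z, t, k}): φ is true.
  x (successors {t, n, k}): φ is true.
  y (successors {u, w, t, m, k}): φ is true.
  z (successors {x, t, k}): φ is true.
  t (successors ∅): φ is false.
  m (successors {v, y, m, n}): φ is true.
  n (successors {u, v, y, m}): φ is true.
  k (successors {u, v, k}): φ is true.
For instance, at u:
  At u: \Diamond s requires s at some successor in {y}.
    s holds at y, so \Diamond s is true at u.
Satisfying worlds: {u, v, w, x, y, z, m, n, k}

u, v, w, x, y, z, m, n, k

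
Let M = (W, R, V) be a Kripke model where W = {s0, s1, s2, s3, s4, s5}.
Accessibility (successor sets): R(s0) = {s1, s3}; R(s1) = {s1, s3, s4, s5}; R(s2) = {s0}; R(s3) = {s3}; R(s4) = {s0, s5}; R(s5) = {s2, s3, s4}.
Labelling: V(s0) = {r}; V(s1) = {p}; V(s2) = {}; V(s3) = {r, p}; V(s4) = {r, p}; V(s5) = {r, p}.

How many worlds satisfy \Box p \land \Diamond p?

Recall that \Box ψ holds at a world iff ψ holds at every accessible world, and \Diamond ψ holds iff ψ holds at some accessible world.
Let φ = \Box p \land \Diamond p. Evaluate φ at each world:
  s0 (successors {s1, s3}): φ is true.
  s1 (successors {s1, s3, s4, s5}): φ is true.
  s2 (successors {s0}): φ is false.
  s3 (successors {s3}): φ is true.
  s4 (successors {s0, s5}): φ is false.
  s5 (successors {s2, s3, s4}): φ is false.
For instance, at s2:
  At s2: \Box p is false, \Diamond p is false, so \Box p \land \Diamond p is false.
    At s2: \Box p requires p at every successor {s0}.
      p fails at s0, so \Box p is false at s2.
    At s2: \Diamond p requires p at some successor in {s0}.
      At s0: p is false.
    So \Diamond p is false at s2.
Satisfying worlds: {s0, s1, s3}

3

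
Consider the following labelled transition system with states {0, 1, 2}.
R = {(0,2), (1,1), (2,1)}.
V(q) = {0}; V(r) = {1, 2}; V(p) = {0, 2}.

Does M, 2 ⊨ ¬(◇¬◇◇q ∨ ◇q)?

No

Recall that ◇ψ holds at a world iff ψ holds at some accessible world.
At 2: ◇¬◇◇q ∨ ◇q is true, so ¬(◇¬◇◇q ∨ ◇q) is false.
  At 2: ◇¬◇◇q is true, ◇q is false, so ◇¬◇◇q ∨ ◇q is true.
    At 2: ◇¬◇◇q requires ¬◇◇q at some successor in {1}.
      ¬◇◇q holds at 1, so ◇¬◇◇q is true at 2.
    At 2: ◇q requires q at some successor in {1}.
      At 1: q is false.
    So ◇q is false at 2.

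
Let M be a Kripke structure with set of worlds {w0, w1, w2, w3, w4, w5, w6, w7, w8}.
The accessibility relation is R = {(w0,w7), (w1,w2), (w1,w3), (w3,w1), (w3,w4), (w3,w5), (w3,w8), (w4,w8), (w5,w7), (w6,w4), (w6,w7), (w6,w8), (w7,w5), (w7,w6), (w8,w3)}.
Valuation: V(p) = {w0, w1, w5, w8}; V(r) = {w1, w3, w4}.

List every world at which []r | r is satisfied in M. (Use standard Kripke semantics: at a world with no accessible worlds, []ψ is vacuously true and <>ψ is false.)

w1, w2, w3, w4, w8

Let φ = []r | r. Evaluate φ at each world:
  w0 (successors {w7}): φ is false.
  w1 (successors {w2, w3}): φ is true.
  w2 (successors ∅): φ is true.
  w3 (successors {w1, w4, w5, w8}): φ is true.
  w4 (successors {w8}): φ is true.
  w5 (successors {w7}): φ is false.
  w6 (successors {w4, w7, w8}): φ is false.
  w7 (successors {w5, w6}): φ is false.
  w8 (successors {w3}): φ is true.
For instance, at w4:
  At w4: []r is false, r is true, so []r | r is true.
    At w4: []r requires r at every successor {w8}.
      r fails at w8, so []r is false at w4.
Satisfying worlds: {w1, w2, w3, w4, w8}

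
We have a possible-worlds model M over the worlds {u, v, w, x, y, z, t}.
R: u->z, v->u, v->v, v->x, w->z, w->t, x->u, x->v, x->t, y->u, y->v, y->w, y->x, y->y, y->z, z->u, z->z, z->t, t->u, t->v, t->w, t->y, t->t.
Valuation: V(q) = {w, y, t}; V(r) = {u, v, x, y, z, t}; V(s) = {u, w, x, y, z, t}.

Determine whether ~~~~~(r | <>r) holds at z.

At z: ~~~~(r | <>r) is true, so ~~~~~(r | <>r) is false.
  At z: ~~~(r | <>r) is false, so ~~~~(r | <>r) is true.
    At z: ~~(r | <>r) is true, so ~~~(r | <>r) is false.
      At z: ~(r | <>r) is false, so ~~(r | <>r) is true.

No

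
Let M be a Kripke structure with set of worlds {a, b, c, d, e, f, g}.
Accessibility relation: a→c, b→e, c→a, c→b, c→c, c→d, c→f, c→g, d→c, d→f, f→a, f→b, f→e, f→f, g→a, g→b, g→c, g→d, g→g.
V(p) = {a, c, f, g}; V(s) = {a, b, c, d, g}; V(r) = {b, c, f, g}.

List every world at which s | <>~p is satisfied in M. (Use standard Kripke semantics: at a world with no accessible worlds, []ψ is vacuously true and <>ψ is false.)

a, b, c, d, f, g

Let φ = s | <>~p. Evaluate φ at each world:
  a (successors {c}): φ is true.
  b (successors {e}): φ is true.
  c (successors {a, b, c, d, f, g}): φ is true.
  d (successors {c, f}): φ is true.
  e (successors ∅): φ is false.
  f (successors {a, b, e, f}): φ is true.
  g (successors {a, b, c, d, g}): φ is true.
For instance, at d:
  At d: s is true, <>~p is false, so s | <>~p is true.
    At d: <>~p requires ~p at some successor in {c, f}.
      At c: ~p is false.
      At f: ~p is false.
    So <>~p is false at d.
Satisfying worlds: {a, b, c, d, f, g}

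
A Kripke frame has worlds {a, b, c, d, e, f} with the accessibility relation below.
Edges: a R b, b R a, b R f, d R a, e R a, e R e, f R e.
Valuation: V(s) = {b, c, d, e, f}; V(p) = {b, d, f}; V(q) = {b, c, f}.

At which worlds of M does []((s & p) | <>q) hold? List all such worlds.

Recall that []ψ holds at a world iff ψ holds at every accessible world, and <>ψ holds iff ψ holds at some accessible world.
Let φ = []((s & p) | <>q). Evaluate φ at each world:
  a (successors {b}): φ is true.
  b (successors {a, f}): φ is true.
  c (successors ∅): φ is true.
  d (successors {a}): φ is true.
  e (successors {a, e}): φ is false.
  f (successors {e}): φ is false.
For instance, at b:
  At b: []((s & p) | <>q) requires (s & p) | <>q at every successor {a, f}.
      At a: s & p is false, <>q is true, so (s & p) | <>q is true.
      At f: s & p is true, <>q is false, so (s & p) | <>q is true.
  So []((s & p) | <>q) is true at b.
Satisfying worlds: {a, b, c, d}

a, b, c, d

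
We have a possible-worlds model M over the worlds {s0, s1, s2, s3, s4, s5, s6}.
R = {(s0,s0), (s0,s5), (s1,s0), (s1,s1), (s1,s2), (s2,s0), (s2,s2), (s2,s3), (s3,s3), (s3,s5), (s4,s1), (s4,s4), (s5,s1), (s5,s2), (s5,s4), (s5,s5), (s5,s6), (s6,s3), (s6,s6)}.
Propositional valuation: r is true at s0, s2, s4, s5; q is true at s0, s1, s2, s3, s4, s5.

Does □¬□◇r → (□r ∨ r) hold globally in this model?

Yes

Recall that □ψ holds at a world iff ψ holds at every accessible world, and ◇ψ holds iff ψ holds at some accessible world.
Let φ = □¬□◇r → (□r ∨ r). Evaluate φ at each world:
  s0 (successors {s0, s5}): φ is true.
  s1 (successors {s0, s1, s2}): φ is true.
  s2 (successors {s0, s2, s3}): φ is true.
  s3 (successors {s3, s5}): φ is true.
  s4 (successors {s1, s4}): φ is true.
  s5 (successors {s1, s2, s4, s5, s6}): φ is true.
  s6 (successors {s3, s6}): φ is true.
For instance, at s2:
  At s2: □¬□◇r is false, □r ∨ r is true, so □¬□◇r → (□r ∨ r) is true.
    At s2: □¬□◇r requires ¬□◇r at every successor {s0, s2, s3}.
      ¬□◇r fails at s0, so □¬□◇r is false at s2.
    At s2: □r is false, r is true, so □r ∨ r is true.
      At s2: □r requires r at every successor {s0, s2, s3}.
        r fails at s3, so □r is false at s2.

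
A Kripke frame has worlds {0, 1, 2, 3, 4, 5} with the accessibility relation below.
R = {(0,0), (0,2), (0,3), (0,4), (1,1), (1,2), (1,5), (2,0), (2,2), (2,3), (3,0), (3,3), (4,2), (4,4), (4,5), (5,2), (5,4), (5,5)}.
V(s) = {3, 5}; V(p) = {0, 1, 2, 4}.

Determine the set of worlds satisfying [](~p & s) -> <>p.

0, 1, 2, 3, 4, 5

Let φ = [](~p & s) -> <>p. Evaluate φ at each world:
  0 (successors {0, 2, 3, 4}): φ is true.
  1 (successors {1, 2, 5}): φ is true.
  2 (successors {0, 2, 3}): φ is true.
  3 (successors {0, 3}): φ is true.
  4 (successors {2, 4, 5}): φ is true.
  5 (successors {2, 4, 5}): φ is true.
For instance, at 1:
  At 1: [](~p & s) is false, <>p is true, so [](~p & s) -> <>p is true.
    At 1: [](~p & s) requires ~p & s at every successor {1, 2, 5}.
      ~p & s fails at 1, so [](~p & s) is false at 1.
    At 1: <>p requires p at some successor in {1, 2, 5}.
      p holds at 1, so <>p is true at 1.
Satisfying worlds: {0, 1, 2, 3, 4, 5}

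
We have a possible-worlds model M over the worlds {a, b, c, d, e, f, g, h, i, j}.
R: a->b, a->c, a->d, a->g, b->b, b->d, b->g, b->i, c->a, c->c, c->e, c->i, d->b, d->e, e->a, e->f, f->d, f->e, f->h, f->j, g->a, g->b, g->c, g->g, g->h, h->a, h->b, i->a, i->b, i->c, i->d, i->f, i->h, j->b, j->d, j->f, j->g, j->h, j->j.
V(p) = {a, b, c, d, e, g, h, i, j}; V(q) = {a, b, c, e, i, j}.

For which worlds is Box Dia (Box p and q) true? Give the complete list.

a, b, c, d, f, g, h

Let φ = Box Dia (Box p and q). Evaluate φ at each world:
  a (successors {b, c, d, g}): φ is true.
  b (successors {b, d, g, i}): φ is true.
  c (successors {a, c, e, i}): φ is true.
  d (successors {b, e}): φ is true.
  e (successors {a, f}): φ is false.
  f (successors {d, e, h, j}): φ is true.
  g (successors {a, b, c, g, h}): φ is true.
  h (successors {a, b}): φ is true.
  i (successors {a, b, c, d, f, h}): φ is false.
  j (successors {b, d, f, g, h, j}): φ is false.
For instance, at j:
  At j: Box Dia (Box p and q) requires Dia (Box p and q) at every successor {b, d, f, g, h, j}.
    Dia (Box p and q) fails at f, so Box Dia (Box p and q) is false at j.
      At f: Dia (Box p and q) requires Box p and q at some successor in {d, e, h, j}.
        At d: Box p and q is false.
        At e: Box p and q is false.
        At h: Box p and q is false.
        At j: Box p and q is false.
      So Dia (Box p and q) is false at f.
Satisfying worlds: {a, b, c, d, f, g, h}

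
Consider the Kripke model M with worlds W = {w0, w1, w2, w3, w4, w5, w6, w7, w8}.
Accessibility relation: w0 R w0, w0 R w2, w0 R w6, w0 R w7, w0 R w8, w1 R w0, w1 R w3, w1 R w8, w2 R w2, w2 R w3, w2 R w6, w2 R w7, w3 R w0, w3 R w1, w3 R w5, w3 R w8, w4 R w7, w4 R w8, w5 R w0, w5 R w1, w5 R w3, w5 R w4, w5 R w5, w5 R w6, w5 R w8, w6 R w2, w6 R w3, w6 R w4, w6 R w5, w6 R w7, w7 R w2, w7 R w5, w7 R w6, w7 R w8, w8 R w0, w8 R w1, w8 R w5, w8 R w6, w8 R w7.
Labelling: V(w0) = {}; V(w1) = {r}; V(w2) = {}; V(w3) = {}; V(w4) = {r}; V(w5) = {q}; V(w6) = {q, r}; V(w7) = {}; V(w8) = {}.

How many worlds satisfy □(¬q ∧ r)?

0

Let φ = □(¬q ∧ r). Evaluate φ at each world:
  w0 (successors {w0, w2, w6, w7, w8}): φ is false.
  w1 (successors {w0, w3, w8}): φ is false.
  w2 (successors {w2, w3, w6, w7}): φ is false.
  w3 (successors {w0, w1, w5, w8}): φ is false.
  w4 (successors {w7, w8}): φ is false.
  w5 (successors {w0, w1, w3, w4, w5, w6, w8}): φ is false.
  w6 (successors {w2, w3, w4, w5, w7}): φ is false.
  w7 (successors {w2, w5, w6, w8}): φ is false.
  w8 (successors {w0, w1, w5, w6, w7}): φ is false.
For instance, at w5:
  At w5: □(¬q ∧ r) requires ¬q ∧ r at every successor {w0, w1, w3, w4, w5, w6, w8}.
    ¬q ∧ r fails at w0, so □(¬q ∧ r) is false at w5.
Satisfying worlds: none.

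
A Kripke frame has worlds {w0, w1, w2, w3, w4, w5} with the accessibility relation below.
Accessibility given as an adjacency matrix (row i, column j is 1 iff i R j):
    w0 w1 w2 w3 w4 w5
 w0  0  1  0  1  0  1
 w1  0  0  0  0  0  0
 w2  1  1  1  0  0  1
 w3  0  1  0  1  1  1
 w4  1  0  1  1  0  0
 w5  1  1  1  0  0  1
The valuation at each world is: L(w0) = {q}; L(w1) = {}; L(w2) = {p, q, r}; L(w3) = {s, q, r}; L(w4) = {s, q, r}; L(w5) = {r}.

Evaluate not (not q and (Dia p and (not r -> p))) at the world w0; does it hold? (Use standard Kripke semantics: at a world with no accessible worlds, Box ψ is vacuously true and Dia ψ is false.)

Yes

At w0: not q and (Dia p and (not r -> p)) is false, so not (not q and (Dia p and (not r -> p))) is true.
  At w0: not q is false, Dia p and (not r -> p) is false, so not q and (Dia p and (not r -> p)) is false.
    At w0: Dia p is false, not r -> p is false, so Dia p and (not r -> p) is false.
      At w0: Dia p requires p at some successor in {w1, w3, w5}.
        At w1: p is false.
        At w3: p is false.
        At w5: p is false.
      So Dia p is false at w0.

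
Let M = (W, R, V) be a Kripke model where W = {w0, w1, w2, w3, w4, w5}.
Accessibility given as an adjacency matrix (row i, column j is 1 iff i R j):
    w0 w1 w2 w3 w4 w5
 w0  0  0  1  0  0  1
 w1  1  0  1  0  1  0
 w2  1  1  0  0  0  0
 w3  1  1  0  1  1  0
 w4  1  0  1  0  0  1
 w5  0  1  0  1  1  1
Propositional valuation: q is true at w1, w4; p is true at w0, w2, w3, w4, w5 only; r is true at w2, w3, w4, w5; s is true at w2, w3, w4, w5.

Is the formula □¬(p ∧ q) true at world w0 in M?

Yes

At w0: □¬(p ∧ q) requires ¬(p ∧ q) at every successor {w2, w5}.
  At w2: ¬(p ∧ q) is true.
  At w5: ¬(p ∧ q) is true.
So □¬(p ∧ q) is true at w0.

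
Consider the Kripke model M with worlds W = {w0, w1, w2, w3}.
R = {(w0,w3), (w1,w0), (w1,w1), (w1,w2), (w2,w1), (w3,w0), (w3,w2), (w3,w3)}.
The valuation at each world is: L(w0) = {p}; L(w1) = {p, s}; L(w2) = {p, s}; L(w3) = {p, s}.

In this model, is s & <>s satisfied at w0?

No

Recall that <>ψ holds at a world iff ψ holds at some accessible world.
At w0: s is false, <>s is true, so s & <>s is false.
  At w0: <>s requires s at some successor in {w3}.
    s holds at w3, so <>s is true at w0.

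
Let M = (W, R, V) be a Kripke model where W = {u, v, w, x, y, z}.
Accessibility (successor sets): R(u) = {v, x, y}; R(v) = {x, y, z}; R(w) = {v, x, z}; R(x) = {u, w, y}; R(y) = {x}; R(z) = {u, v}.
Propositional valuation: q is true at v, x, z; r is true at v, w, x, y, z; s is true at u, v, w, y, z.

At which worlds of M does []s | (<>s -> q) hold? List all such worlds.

Let φ = []s | (<>s -> q). Evaluate φ at each world:
  u (successors {v, x, y}): φ is false.
  v (successors {x, y, z}): φ is true.
  w (successors {v, x, z}): φ is false.
  x (successors {u, w, y}): φ is true.
  y (successors {x}): φ is true.
  z (successors {u, v}): φ is true.
For instance, at w:
  At w: []s is false, <>s -> q is false, so []s | (<>s -> q) is false.
    At w: []s requires s at every successor {v, x, z}.
      s fails at x, so []s is false at w.
    At w: <>s is true, q is false, so <>s -> q is false.
      At w: <>s requires s at some successor in {v, x, z}.
        s holds at v, so <>s is true at w.
Satisfying worlds: {v, x, y, z}

v, x, y, z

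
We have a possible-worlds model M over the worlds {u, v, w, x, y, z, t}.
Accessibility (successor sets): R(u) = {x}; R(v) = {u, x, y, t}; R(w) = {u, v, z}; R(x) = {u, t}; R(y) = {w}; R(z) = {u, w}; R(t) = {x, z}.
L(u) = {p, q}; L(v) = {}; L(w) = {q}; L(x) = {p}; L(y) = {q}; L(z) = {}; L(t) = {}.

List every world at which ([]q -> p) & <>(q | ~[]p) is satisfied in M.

u, v, w, x, t

Let φ = ([]q -> p) & <>(q | ~[]p). Evaluate φ at each world:
  u (successors {x}): φ is true.
  v (successors {u, x, y, t}): φ is true.
  w (successors {u, v, z}): φ is true.
  x (successors {u, t}): φ is true.
  y (successors {w}): φ is false.
  z (successors {u, w}): φ is false.
  t (successors {x, z}): φ is true.
For instance, at z:
  At z: []q -> p is false, <>(q | ~[]p) is true, so ([]q -> p) & <>(q | ~[]p) is false.
    At z: []q is true, p is false, so []q -> p is false.
      At z: []q requires q at every successor {u, w}.
        At u: q is true.
        At w: q is true.
      So []q is true at z.
    At z: <>(q | ~[]p) requires q | ~[]p at some successor in {u, w}.
      q | ~[]p holds at u, so <>(q | ~[]p) is true at z.
Satisfying worlds: {u, v, w, x, t}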